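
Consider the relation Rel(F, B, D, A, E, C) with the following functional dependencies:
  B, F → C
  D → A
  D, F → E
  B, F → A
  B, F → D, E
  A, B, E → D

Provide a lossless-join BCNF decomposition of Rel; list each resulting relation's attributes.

{A, D}; {B, C, D, F}; {D, E, F}

Candidate key of the original relation: {B, F}.
In {A, B, C, D, E, F}, {D} is not a superkey ({D}⁺ restricted to this set is {A, D}), so split on D → A into {A, D} and {B, C, D, E, F}.
{A, D}: every determinant is a superkey — BCNF.
In {B, C, D, E, F}, {D, F} is not a superkey ({D, F}⁺ restricted to this set is {D, E, F}), so split on D, F → E into {D, E, F} and {B, C, D, F}.
{D, E, F}: every determinant is a superkey — BCNF.
{B, C, D, F}: every determinant is a superkey — BCNF.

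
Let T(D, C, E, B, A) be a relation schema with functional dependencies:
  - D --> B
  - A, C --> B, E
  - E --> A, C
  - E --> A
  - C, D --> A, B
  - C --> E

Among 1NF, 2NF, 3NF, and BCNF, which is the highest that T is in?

1NF

Candidate keys: {C, D}, {D, E}. Prime attributes: {C, D, E}.
D --> B: {D}⁺ = {B, D}, which is not all of the attributes, so the left side is not a superkey — BCNF is violated.
D --> B determines the non-prime attribute {B} from a non-superkey — 3NF is violated.
{C} is a proper subset of the key {C, D}, and {C}⁺ contains the non-prime attributes {A, B} — a partial dependency, so 2NF is violated.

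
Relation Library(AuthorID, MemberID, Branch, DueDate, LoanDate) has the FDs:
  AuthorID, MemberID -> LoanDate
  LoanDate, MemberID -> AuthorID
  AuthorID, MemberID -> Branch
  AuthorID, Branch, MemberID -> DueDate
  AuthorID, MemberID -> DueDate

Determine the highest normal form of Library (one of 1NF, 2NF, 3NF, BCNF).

BCNF

Candidate keys: {AuthorID, MemberID}, {LoanDate, MemberID}. Prime attributes: {AuthorID, LoanDate, MemberID}.
Every FD has a superkey on the left, so the relation is in BCNF.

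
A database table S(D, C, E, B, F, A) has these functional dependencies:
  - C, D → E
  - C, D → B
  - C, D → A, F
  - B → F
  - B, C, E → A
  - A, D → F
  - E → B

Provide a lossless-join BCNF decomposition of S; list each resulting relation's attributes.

{A, C, E}; {B, E}; {B, F}; {C, D, E}

Candidate key of the original relation: {C, D}.
{A, B, C, D, E, F}: {B} determines {B, F} here but is not a superkey — split on B → F, giving {B, F} and {A, B, C, D, E}.
{B, F}: every determinant is a superkey — BCNF.
{A, B, C, D, E}: {B, C, E} determines {A, B, C, E} here but is not a superkey — split on B, C, E → A, giving {A, B, C, E} and {B, C, D, E}.
{A, B, C, E}: {E} determines {B, E} here but is not a superkey — split on E → B, giving {B, E} and {A, C, E}.
{B, E}: every determinant is a superkey — BCNF.
{A, C, E}: every determinant is a superkey — BCNF.
{B, C, D, E}: {E} determines {B, E} here but is not a superkey — split on E → B, giving {B, E} and {C, D, E}.
{B, E}: every determinant is a superkey — BCNF.
{C, D, E}: every determinant is a superkey — BCNF.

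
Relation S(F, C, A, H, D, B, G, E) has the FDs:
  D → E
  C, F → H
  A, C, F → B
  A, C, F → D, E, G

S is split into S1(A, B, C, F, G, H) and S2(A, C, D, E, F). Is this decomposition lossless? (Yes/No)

The shared attributes are {A, C, F} and {A, C, F}⁺ = {A, B, C, D, E, F, G, H}.
S1 is contained in that closure, so S1 ∩ S2 → S1 holds and the join is lossless.

Yes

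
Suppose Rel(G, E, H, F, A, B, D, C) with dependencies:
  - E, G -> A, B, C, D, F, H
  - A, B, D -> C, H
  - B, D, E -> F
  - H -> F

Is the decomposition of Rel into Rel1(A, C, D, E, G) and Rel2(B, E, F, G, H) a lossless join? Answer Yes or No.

Yes

Common attributes: {E, G}; their closure is {A, B, C, D, E, F, G, H}.
This includes all of Rel1, so the common attributes are a superkey of Rel1 — the join is lossless.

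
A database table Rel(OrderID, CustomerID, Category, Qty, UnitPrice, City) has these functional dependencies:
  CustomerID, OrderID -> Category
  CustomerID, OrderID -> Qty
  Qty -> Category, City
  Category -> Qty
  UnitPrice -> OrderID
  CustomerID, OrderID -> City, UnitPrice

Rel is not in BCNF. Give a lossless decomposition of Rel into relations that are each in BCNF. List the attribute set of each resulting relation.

Candidate keys of the original relation: {CustomerID, OrderID}, {CustomerID, UnitPrice}.
Within {Category, City, CustomerID, OrderID, Qty, UnitPrice}: {Qty}⁺ ∩ {Category, City, CustomerID, OrderID, Qty, UnitPrice} = {Category, City, Qty}, not the whole set, so Qty -> Category, City violates BCNF; decompose into {Category, City, Qty} and {CustomerID, OrderID, Qty, UnitPrice}.
{Category, City, Qty} is in BCNF.
Within {CustomerID, OrderID, Qty, UnitPrice}: {UnitPrice}⁺ ∩ {CustomerID, OrderID, Qty, UnitPrice} = {OrderID, UnitPrice}, not the whole set, so UnitPrice -> OrderID violates BCNF; decompose into {OrderID, UnitPrice} and {CustomerID, Qty, UnitPrice}.
{OrderID, UnitPrice} is in BCNF.
{CustomerID, Qty, UnitPrice} is in BCNF.

{Category, City, Qty}; {CustomerID, Qty, UnitPrice}; {OrderID, UnitPrice}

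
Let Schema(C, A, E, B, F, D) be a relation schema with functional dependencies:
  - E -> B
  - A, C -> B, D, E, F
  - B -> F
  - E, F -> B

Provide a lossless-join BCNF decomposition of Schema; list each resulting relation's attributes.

Candidate key of the original relation: {A, C}.
In {A, B, C, D, E, F}, {E} is not a superkey ({E}⁺ restricted to this set is {B, E, F}), so split on E -> B, F into {B, E, F} and {A, C, D, E}.
In {B, E, F}, {B} is not a superkey ({B}⁺ restricted to this set is {B, F}), so split on B -> F into {B, F} and {B, E}.
{B, F}: every determinant is a superkey — BCNF.
{B, E}: every determinant is a superkey — BCNF.
{A, C, D, E}: every determinant is a superkey — BCNF.

{A, C, D, E}; {B, E}; {B, F}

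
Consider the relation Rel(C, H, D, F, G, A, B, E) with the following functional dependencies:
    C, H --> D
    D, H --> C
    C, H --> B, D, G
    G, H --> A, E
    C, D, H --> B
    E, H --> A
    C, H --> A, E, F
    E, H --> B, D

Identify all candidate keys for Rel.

{C, H}, {D, H}, {E, H}, {G, H}

{H} never appears on the right of any FD, so every key must include it.
{C, H}⁺ = {A, B, C, D, E, F, G, H}, which is every attribute, so {C, H} is a candidate key.
{D, H}⁺ = {A, B, C, D, E, F, G, H}, which is every attribute, so {D, H} is a candidate key.
{E, H}⁺ = {A, B, C, D, E, F, G, H}, which is every attribute, so {E, H} is a candidate key.
{G, H}⁺ = {A, B, C, D, E, F, G, H}, which is every attribute, so {G, H} is a candidate key.
No proper subset of any of these is a key, and no other minimal superkey exists.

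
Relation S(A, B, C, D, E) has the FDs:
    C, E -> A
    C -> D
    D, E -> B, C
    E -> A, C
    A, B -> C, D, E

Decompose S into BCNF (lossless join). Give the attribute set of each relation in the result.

Candidate keys of the original relation: {A, B}, {E}.
{A, B, C, D, E}: {C} determines {C, D} here but is not a superkey — split on C -> D, giving {C, D} and {A, B, C, E}.
{C, D} has no BCNF violation.
{A, B, C, E} has no BCNF violation.

{A, B, C, E}; {C, D}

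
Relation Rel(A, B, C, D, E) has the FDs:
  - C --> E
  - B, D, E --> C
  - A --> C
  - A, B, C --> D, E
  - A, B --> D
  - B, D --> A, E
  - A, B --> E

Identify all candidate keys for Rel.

{A, B}, {B, D}

Attributes never on any right-hand side: {B} — every candidate key must contain it.
{A, B}⁺ = {A, B, C, D, E} — all of the relation — so {A, B} is a candidate key.
{B, D}⁺ = {A, B, C, D, E} — all of the relation — so {B, D} is a candidate key.
Any other superkey properly contains one of these, so there are no further candidate keys.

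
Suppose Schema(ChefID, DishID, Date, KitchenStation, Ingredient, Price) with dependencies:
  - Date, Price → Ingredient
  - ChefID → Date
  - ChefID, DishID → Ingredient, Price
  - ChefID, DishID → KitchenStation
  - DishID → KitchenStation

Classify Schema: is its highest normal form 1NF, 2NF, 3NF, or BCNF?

1NF

Candidate key: {ChefID, DishID}. Prime attributes: {ChefID, DishID}.
For Date, Price → Ingredient we have {Date, Price}⁺ = {Date, Ingredient, Price}; {Date, Price} is not a superkey, so BCNF fails.
Date, Price → Ingredient determines the non-prime attribute {Ingredient} from a non-superkey — 3NF is violated.
The proper key subset {ChefID} of {ChefID, DishID} determines non-prime {Date}, so the relation is not even in 2NF.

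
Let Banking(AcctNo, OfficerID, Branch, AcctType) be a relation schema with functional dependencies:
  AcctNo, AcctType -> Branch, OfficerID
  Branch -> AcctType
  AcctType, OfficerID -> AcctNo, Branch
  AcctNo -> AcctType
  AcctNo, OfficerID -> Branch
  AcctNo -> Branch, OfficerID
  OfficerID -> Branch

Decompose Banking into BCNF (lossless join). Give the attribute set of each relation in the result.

{AcctNo, Branch, OfficerID}; {AcctType, Branch}

Candidate keys of the original relation: {AcctNo}, {OfficerID}.
Within {AcctNo, AcctType, Branch, OfficerID}: {Branch}⁺ ∩ {AcctNo, AcctType, Branch, OfficerID} = {AcctType, Branch}, not the whole set, so Branch -> AcctType violates BCNF; decompose into {AcctType, Branch} and {AcctNo, Branch, OfficerID}.
{AcctType, Branch} is in BCNF.
{AcctNo, Branch, OfficerID} is in BCNF.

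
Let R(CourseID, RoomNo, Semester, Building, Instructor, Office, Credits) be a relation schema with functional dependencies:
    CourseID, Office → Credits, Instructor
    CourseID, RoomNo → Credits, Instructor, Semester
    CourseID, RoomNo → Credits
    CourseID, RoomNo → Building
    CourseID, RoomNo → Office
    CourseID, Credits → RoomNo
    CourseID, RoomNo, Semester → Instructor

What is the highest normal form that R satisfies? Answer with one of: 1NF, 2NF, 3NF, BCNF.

BCNF

Candidate keys: {CourseID, Credits}, {CourseID, Office}, {CourseID, RoomNo}. Prime attributes: {CourseID, Credits, Office, RoomNo}.
Each dependency's left side is a superkey — BCNF holds.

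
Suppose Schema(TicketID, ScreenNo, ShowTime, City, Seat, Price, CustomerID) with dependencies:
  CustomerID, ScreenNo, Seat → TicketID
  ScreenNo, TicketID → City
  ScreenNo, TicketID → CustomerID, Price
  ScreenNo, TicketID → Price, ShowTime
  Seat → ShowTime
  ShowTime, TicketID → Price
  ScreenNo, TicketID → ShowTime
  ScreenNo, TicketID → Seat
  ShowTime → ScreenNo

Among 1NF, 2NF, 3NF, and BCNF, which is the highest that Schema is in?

Candidate keys: {CustomerID, Seat}, {ScreenNo, TicketID}, {Seat, TicketID}, {ShowTime, TicketID}. Prime attributes: {CustomerID, ScreenNo, Seat, ShowTime, TicketID}.
Seat → ShowTime breaks BCNF: {Seat}⁺ = {ScreenNo, Seat, ShowTime}, so {Seat} is not a superkey.
Its right-hand attributes {ShowTime} are all prime, as are those of every other non-superkey FD — the relation is in 3NF.

3NF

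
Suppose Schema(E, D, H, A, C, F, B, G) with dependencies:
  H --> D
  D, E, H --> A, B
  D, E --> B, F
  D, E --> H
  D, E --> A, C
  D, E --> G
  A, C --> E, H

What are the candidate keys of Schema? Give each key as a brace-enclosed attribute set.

{A, C}, {D, E}, {E, H}

{A, C}⁺ = {A, B, C, D, E, F, G, H}, which is every attribute, so {A, C} is a candidate key.
{D, E}⁺ = {A, B, C, D, E, F, G, H}, which is every attribute, so {D, E} is a candidate key.
{E, H}⁺ = {A, B, C, D, E, F, G, H}, which is every attribute, so {E, H} is a candidate key.
No proper subset of any of these is a key, and no other minimal superkey exists.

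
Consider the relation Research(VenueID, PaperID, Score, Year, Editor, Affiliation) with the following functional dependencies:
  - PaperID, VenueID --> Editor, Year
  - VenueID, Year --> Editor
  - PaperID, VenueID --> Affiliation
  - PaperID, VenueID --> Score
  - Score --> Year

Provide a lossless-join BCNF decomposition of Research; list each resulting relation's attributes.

{Affiliation, PaperID, Score, VenueID}; {Editor, VenueID, Year}; {Score, Year}

Candidate key of the original relation: {PaperID, VenueID}.
{Affiliation, Editor, PaperID, Score, VenueID, Year}: {VenueID, Year} determines {Editor, VenueID, Year} here but is not a superkey — split on VenueID, Year --> Editor, giving {Editor, VenueID, Year} and {Affiliation, PaperID, Score, VenueID, Year}.
{Editor, VenueID, Year} is in BCNF.
{Affiliation, PaperID, Score, VenueID, Year}: {Score} determines {Score, Year} here but is not a superkey — split on Score --> Year, giving {Score, Year} and {Affiliation, PaperID, Score, VenueID}.
{Score, Year} is in BCNF.
{Affiliation, PaperID, Score, VenueID} is in BCNF.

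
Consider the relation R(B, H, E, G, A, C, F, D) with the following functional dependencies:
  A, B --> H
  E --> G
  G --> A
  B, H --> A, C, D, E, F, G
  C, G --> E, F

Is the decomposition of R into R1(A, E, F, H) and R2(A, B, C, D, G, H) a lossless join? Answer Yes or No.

The shared attributes are {A, H} and {A, H}⁺ = {A, H}.
The closure covers neither R1 nor R2 entirely; the join is not lossless.

No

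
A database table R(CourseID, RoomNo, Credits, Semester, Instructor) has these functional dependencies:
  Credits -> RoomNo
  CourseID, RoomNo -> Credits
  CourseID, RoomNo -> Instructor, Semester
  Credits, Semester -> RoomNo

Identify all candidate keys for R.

{CourseID, Credits}, {CourseID, RoomNo}

No FD produces {CourseID}, so it must be in every candidate key.
{CourseID, Credits}⁺ = {CourseID, Credits, Instructor, RoomNo, Semester} — all of the relation — so {CourseID, Credits} is a candidate key.
{CourseID, RoomNo}⁺ = {CourseID, Credits, Instructor, RoomNo, Semester} — all of the relation — so {CourseID, RoomNo} is a candidate key.
Any other superkey properly contains one of these, so there are no further candidate keys.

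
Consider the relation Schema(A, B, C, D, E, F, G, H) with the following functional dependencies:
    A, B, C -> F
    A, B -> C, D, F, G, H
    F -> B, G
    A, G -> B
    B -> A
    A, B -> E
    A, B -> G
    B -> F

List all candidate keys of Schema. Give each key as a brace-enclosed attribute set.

{A, G}, {B}, {F}

{B}⁺ = {A, B, C, D, E, F, G, H} — all of the relation — so {B} is a candidate key.
{F}⁺ = {A, B, C, D, E, F, G, H} — all of the relation — so {F} is a candidate key.
{A, G}⁺ = {A, B, C, D, E, F, G, H} — all of the relation — so {A, G} is a candidate key.
Any other superkey properly contains one of these, so there are no further candidate keys.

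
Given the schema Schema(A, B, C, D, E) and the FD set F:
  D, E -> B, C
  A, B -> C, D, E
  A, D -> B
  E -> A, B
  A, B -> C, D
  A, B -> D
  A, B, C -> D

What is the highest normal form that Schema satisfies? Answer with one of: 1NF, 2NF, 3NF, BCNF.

Candidate keys: {A, B}, {A, D}, {E}. Prime attributes: {A, B, D, E}.
The left-hand side of every FD is a superkey, so BCNF is satisfied.

BCNF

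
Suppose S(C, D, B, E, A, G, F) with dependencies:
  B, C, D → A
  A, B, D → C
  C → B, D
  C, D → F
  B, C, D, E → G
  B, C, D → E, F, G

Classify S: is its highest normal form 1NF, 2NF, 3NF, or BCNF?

Candidate keys: {A, B, D}, {C}. Prime attributes: {A, B, C, D}.
The left-hand side of every FD is a superkey, so BCNF is satisfied.

BCNF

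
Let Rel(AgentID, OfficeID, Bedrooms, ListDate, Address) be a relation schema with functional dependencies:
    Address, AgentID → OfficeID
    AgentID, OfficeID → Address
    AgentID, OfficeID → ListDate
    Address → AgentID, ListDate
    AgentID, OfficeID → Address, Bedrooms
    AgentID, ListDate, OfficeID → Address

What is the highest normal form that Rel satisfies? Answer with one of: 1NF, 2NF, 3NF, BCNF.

BCNF

Candidate keys: {Address}, {AgentID, OfficeID}. Prime attributes: {Address, AgentID, OfficeID}.
The left-hand side of every FD is a superkey, so BCNF is satisfied.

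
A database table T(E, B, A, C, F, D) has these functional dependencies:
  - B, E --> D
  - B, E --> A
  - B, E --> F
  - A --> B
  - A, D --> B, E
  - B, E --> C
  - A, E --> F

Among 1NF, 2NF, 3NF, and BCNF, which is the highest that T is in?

Candidate keys: {A, D}, {A, E}, {B, E}. Prime attributes: {A, B, D, E}.
For A --> B we have {A}⁺ = {A, B}; {A} is not a superkey, so BCNF fails.
Since {B} ⊆ prime attributes and every other non-superkey FD also has a prime right side, the schema is in 3NF.

3NF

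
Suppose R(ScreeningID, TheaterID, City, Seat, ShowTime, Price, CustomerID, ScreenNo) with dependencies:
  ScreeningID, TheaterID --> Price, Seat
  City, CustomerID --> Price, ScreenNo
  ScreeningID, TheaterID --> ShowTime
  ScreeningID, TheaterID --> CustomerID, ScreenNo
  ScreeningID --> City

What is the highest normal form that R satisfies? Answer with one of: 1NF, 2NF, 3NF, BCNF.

Candidate key: {ScreeningID, TheaterID}. Prime attributes: {ScreeningID, TheaterID}.
City, CustomerID --> Price, ScreenNo: {City, CustomerID}⁺ = {City, CustomerID, Price, ScreenNo}, which is not all of the attributes, so the left side is not a superkey — BCNF is violated.
Because {Price, ScreenNo} are non-prime and the left side of City, CustomerID --> Price, ScreenNo is not a superkey, the relation is not in 3NF.
Since {ScreeningID} ⊂ {ScreeningID, TheaterID} and {ScreeningID}⁺ ⊇ {City} with {City} non-prime, there is a partial dependency; 2NF fails.

1NF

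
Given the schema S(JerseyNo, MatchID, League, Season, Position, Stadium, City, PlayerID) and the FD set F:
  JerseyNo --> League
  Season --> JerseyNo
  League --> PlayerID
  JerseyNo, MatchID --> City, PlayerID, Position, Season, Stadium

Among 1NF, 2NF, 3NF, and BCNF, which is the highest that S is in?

1NF

Candidate keys: {JerseyNo, MatchID}, {MatchID, Season}. Prime attributes: {JerseyNo, MatchID, Season}.
JerseyNo --> League: {JerseyNo}⁺ = {JerseyNo, League, PlayerID}, which is not all of the attributes, so the left side is not a superkey — BCNF is violated.
JerseyNo --> League has non-prime {League} on the right and a non-superkey on the left, so 3NF fails.
Since {JerseyNo} ⊂ {JerseyNo, MatchID} and {JerseyNo}⁺ ⊇ {League, PlayerID} with {League, PlayerID} non-prime, there is a partial dependency; 2NF fails.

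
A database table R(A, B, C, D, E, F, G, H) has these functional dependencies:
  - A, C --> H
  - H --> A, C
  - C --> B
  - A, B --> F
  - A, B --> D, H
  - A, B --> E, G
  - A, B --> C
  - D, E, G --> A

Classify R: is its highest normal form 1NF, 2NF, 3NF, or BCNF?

3NF

Candidate keys: {A, B}, {A, C}, {B, D, E, G}, {C, D, E, G}, {H}. Prime attributes: {A, B, C, D, E, G, H}.
C --> B breaks BCNF: {C}⁺ = {B, C}, so {C} is not a superkey.
Its right-hand attributes {B} are all prime, as are those of every other non-superkey FD — the relation is in 3NF.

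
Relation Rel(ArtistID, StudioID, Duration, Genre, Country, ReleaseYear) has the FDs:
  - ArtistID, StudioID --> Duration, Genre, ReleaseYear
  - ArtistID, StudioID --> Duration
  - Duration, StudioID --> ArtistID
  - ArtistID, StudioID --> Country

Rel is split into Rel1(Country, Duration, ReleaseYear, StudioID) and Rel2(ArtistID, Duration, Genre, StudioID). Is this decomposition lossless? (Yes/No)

Rel1 ∩ Rel2 = {Duration, StudioID}; its closure under F is {ArtistID, Country, Duration, Genre, ReleaseYear, StudioID}.
Rel1 is contained in that closure, so Rel1 ∩ Rel2 --> Rel1 holds and the join is lossless.

Yes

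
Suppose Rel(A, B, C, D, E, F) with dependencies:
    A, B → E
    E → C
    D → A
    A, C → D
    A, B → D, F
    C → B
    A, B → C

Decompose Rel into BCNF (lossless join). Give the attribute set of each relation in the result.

Candidate keys of the original relation: {A, B}, {A, C}, {A, E}, {B, D}, {C, D}, {D, E}.
In {A, B, C, D, E, F}, {E} is not a superkey ({E}⁺ restricted to this set is {B, C, E}), so split on E → B, C into {B, C, E} and {A, D, E, F}.
In {B, C, E}, {C} is not a superkey ({C}⁺ restricted to this set is {B, C}), so split on C → B into {B, C} and {C, E}.
{B, C} has no BCNF violation.
{C, E} has no BCNF violation.
In {A, D, E, F}, {D} is not a superkey ({D}⁺ restricted to this set is {A, D}), so split on D → A into {A, D} and {D, E, F}.
{A, D} has no BCNF violation.
{D, E, F} has no BCNF violation.

{A, D}; {B, C}; {C, E}; {D, E, F}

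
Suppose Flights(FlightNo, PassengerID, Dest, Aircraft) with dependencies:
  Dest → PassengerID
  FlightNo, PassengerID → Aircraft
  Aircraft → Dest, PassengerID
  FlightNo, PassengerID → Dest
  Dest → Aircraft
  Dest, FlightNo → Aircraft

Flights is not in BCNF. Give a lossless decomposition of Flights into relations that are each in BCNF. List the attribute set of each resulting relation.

Candidate keys of the original relation: {Aircraft, FlightNo}, {Dest, FlightNo}, {FlightNo, PassengerID}.
Within {Aircraft, Dest, FlightNo, PassengerID}: {Dest}⁺ ∩ {Aircraft, Dest, FlightNo, PassengerID} = {Aircraft, Dest, PassengerID}, not the whole set, so Dest → Aircraft, PassengerID violates BCNF; decompose into {Aircraft, Dest, PassengerID} and {Dest, FlightNo}.
{Aircraft, Dest, PassengerID} is in BCNF.
{Dest, FlightNo} is in BCNF.

{Aircraft, Dest, PassengerID}; {Dest, FlightNo}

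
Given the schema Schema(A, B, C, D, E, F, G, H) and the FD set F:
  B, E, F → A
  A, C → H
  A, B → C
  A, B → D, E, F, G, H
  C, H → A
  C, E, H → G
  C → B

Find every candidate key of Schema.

{A, B}, {A, C}, {B, E, F}, {C, E, F}, {C, H}

{A, B}⁺ = {A, B, C, D, E, F, G, H}, which is every attribute, so {A, B} is a candidate key.
{A, C}⁺ = {A, B, C, D, E, F, G, H}, which is every attribute, so {A, C} is a candidate key.
{C, H}⁺ = {A, B, C, D, E, F, G, H}, which is every attribute, so {C, H} is a candidate key.
{B, E, F}⁺ = {A, B, C, D, E, F, G, H}, which is every attribute, so {B, E, F} is a candidate key.
{C, E, F}⁺ = {A, B, C, D, E, F, G, H}, which is every attribute, so {C, E, F} is a candidate key.
Any other superkey properly contains one of these, so there are no further candidate keys.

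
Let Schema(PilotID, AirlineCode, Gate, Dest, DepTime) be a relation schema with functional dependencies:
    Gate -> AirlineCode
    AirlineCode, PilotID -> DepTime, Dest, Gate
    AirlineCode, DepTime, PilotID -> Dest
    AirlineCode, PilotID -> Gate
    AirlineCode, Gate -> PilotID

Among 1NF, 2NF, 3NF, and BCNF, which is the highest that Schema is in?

Candidate keys: {AirlineCode, PilotID}, {Gate}. Prime attributes: {AirlineCode, Gate, PilotID}.
The left-hand side of every FD is a superkey, so BCNF is satisfied.

BCNF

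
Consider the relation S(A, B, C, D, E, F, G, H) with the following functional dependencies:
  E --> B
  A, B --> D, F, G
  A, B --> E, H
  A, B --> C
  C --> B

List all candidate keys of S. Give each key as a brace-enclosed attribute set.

{A, B}, {A, C}, {A, E}

Attributes never on any right-hand side: {A} — every candidate key must contain it.
{A, B}⁺ = {A, B, C, D, E, F, G, H}, which is every attribute, so {A, B} is a candidate key.
{A, C}⁺ = {A, B, C, D, E, F, G, H}, which is every attribute, so {A, C} is a candidate key.
{A, E}⁺ = {A, B, C, D, E, F, G, H}, which is every attribute, so {A, E} is a candidate key.
Any other superkey properly contains one of these, so there are no further candidate keys.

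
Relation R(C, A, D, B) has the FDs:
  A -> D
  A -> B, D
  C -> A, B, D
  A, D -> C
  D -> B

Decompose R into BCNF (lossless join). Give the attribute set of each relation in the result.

Candidate keys of the original relation: {A}, {C}.
{A, B, C, D}: {D} determines {B, D} here but is not a superkey — split on D -> B, giving {B, D} and {A, C, D}.
{B, D} has no BCNF violation.
{A, C, D} has no BCNF violation.

{A, C, D}; {B, D}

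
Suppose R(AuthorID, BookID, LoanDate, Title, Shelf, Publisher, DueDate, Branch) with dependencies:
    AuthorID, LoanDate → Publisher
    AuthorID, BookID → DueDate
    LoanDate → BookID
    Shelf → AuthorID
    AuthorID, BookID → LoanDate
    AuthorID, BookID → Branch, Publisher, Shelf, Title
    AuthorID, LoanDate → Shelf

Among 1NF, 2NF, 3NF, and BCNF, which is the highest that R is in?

3NF

Candidate keys: {AuthorID, BookID}, {AuthorID, LoanDate}, {BookID, Shelf}, {LoanDate, Shelf}. Prime attributes: {AuthorID, BookID, LoanDate, Shelf}.
For LoanDate → BookID we have {LoanDate}⁺ = {BookID, LoanDate}; {LoanDate} is not a superkey, so BCNF fails.
But every attribute on its right side ({BookID}) is prime, and the same holds for every other non-superkey FD, so 3NF still holds.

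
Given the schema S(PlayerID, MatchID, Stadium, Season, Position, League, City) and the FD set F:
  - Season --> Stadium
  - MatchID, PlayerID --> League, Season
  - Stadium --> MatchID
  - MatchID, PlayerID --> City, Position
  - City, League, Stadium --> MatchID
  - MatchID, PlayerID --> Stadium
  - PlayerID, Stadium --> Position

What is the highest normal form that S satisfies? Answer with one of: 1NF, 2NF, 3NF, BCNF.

3NF

Candidate keys: {MatchID, PlayerID}, {PlayerID, Season}, {PlayerID, Stadium}. Prime attributes: {MatchID, PlayerID, Season, Stadium}.
For Season --> Stadium we have {Season}⁺ = {MatchID, Season, Stadium}; {Season} is not a superkey, so BCNF fails.
Since {Stadium} ⊆ prime attributes and every other non-superkey FD also has a prime right side, the schema is in 3NF.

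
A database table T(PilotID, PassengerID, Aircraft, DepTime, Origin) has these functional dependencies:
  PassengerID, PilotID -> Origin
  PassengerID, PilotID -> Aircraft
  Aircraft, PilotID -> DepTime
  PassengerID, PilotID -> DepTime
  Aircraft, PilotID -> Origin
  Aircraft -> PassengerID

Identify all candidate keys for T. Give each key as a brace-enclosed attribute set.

Attributes never on any right-hand side: {PilotID} — every candidate key must contain it.
{Aircraft, PilotID}⁺ = {Aircraft, DepTime, Origin, PassengerID, PilotID} — all of the relation — so {Aircraft, PilotID} is a candidate key.
{PassengerID, PilotID}⁺ = {Aircraft, DepTime, Origin, PassengerID, PilotID} — all of the relation — so {PassengerID, PilotID} is a candidate key.
No proper subset of any of these is a key, and no other minimal superkey exists.

{Aircraft, PilotID}, {PassengerID, PilotID}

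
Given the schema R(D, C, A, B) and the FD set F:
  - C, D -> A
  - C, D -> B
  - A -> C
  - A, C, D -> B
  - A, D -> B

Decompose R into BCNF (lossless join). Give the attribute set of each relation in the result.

{A, B, D}; {A, C}

Candidate keys of the original relation: {A, D}, {C, D}.
In {A, B, C, D}, {A} is not a superkey ({A}⁺ restricted to this set is {A, C}), so split on A -> C into {A, C} and {A, B, D}.
{A, C} has no BCNF violation.
{A, B, D} has no BCNF violation.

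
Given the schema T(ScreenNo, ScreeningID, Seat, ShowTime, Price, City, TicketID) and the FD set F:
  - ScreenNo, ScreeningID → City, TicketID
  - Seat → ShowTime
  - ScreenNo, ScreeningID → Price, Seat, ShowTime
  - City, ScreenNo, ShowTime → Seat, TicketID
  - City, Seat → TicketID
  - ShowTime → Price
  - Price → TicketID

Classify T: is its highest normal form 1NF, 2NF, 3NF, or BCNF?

2NF

Candidate key: {ScreenNo, ScreeningID}. Prime attributes: {ScreenNo, ScreeningID}.
Seat → ShowTime: {Seat}⁺ = {Price, Seat, ShowTime, TicketID}, which is not all of the attributes, so the left side is not a superkey — BCNF is violated.
Because {ShowTime} is non-prime and the left side of Seat → ShowTime is not a superkey, the relation is not in 3NF.
Checking every proper subset of each key, none determines a non-prime attribute — 2NF is satisfied.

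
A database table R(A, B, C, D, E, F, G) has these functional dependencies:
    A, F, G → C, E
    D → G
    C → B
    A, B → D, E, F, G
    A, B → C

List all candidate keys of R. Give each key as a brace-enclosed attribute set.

{A, B}, {A, C}, {A, D, F}, {A, F, G}

No FD produces {A}, so it must be in every candidate key.
{A, B} is a candidate key since {A, B}⁺ = {A, B, C, D, E, F, G} covers every attribute.
{A, C} is a candidate key since {A, C}⁺ = {A, B, C, D, E, F, G} covers every attribute.
{A, D, F} is a candidate key since {A, D, F}⁺ = {A, B, C, D, E, F, G} covers every attribute.
{A, F, G} is a candidate key since {A, F, G}⁺ = {A, B, C, D, E, F, G} covers every attribute.
Any other superkey properly contains one of these, so there are no further candidate keys.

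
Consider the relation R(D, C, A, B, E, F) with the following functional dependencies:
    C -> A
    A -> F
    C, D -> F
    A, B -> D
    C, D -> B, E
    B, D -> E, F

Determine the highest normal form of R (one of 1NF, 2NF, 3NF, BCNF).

Candidate keys: {B, C}, {C, D}. Prime attributes: {B, C, D}.
For C -> A we have {C}⁺ = {A, C, F}; {C} is not a superkey, so BCNF fails.
Because {A} is non-prime and the left side of C -> A is not a superkey, the relation is not in 3NF.
The proper key subset {C} of {B, C} determines non-prime {A, F}, so the relation is not even in 2NF.

1NF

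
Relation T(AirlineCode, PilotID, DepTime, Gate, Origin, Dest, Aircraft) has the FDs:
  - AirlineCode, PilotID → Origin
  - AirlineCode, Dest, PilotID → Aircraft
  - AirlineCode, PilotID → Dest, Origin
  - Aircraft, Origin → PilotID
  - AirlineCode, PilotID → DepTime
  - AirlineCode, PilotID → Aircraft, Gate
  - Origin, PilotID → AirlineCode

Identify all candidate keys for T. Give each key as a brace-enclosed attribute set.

{Aircraft, Origin} is a candidate key since {Aircraft, Origin}⁺ = {Aircraft, AirlineCode, DepTime, Dest, Gate, Origin, PilotID} covers every attribute.
{AirlineCode, PilotID} is a candidate key since {AirlineCode, PilotID}⁺ = {Aircraft, AirlineCode, DepTime, Dest, Gate, Origin, PilotID} covers every attribute.
{Origin, PilotID} is a candidate key since {Origin, PilotID}⁺ = {Aircraft, AirlineCode, DepTime, Dest, Gate, Origin, PilotID} covers every attribute.
Any other superkey properly contains one of these, so there are no further candidate keys.

{Aircraft, Origin}, {AirlineCode, PilotID}, {Origin, PilotID}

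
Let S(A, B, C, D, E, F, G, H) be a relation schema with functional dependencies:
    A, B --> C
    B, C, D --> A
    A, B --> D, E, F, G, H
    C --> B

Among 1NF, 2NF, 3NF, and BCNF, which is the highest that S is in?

Candidate keys: {A, B}, {A, C}, {C, D}. Prime attributes: {A, B, C, D}.
C --> B breaks BCNF: {C}⁺ = {B, C}, so {C} is not a superkey.
Its right-hand attributes {B} are all prime, as are those of every other non-superkey FD — the relation is in 3NF.

3NF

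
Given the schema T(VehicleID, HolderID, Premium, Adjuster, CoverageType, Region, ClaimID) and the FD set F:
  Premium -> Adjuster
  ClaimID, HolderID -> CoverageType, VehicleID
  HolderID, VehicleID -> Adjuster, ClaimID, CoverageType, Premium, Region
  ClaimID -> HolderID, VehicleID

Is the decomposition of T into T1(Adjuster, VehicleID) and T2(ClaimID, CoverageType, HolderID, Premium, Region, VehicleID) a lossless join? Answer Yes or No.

No

T1 ∩ T2 = {VehicleID}; its closure under F is {VehicleID}.
Neither T1 nor T2 is contained in that closure, so the decomposition is lossy.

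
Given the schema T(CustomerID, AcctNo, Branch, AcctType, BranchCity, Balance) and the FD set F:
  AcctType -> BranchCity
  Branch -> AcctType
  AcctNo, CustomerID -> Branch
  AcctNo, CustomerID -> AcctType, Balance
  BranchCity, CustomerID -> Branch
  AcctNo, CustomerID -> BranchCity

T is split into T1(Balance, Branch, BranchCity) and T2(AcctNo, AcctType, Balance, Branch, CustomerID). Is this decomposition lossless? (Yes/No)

Yes

T1 ∩ T2 = {Balance, Branch}; its closure under F is {AcctType, Balance, Branch, BranchCity}.
This includes all of T1, so the common attributes are a superkey of T1 — the join is lossless.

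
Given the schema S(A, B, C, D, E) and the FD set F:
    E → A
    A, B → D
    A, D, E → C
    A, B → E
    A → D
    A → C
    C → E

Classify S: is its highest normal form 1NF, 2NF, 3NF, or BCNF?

Candidate keys: {A, B}, {B, C}, {B, E}. Prime attributes: {A, B, C, E}.
E → A breaks BCNF: {E}⁺ = {A, C, D, E}, so {E} is not a superkey.
A → D determines the non-prime attribute {D} from a non-superkey — 3NF is violated.
{A} is a proper subset of the key {A, B}, and {A}⁺ contains the non-prime attribute {D} — a partial dependency, so 2NF is violated.

1NF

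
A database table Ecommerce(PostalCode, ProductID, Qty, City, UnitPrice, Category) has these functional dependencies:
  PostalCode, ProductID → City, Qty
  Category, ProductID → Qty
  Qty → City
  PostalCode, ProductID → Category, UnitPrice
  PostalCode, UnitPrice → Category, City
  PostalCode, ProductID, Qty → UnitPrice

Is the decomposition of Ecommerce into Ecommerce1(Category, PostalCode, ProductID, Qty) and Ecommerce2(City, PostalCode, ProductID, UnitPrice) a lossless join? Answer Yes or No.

Yes

Ecommerce1 ∩ Ecommerce2 = {PostalCode, ProductID}; its closure under F is {Category, City, PostalCode, ProductID, Qty, UnitPrice}.
Ecommerce1 is contained in that closure, so Ecommerce1 ∩ Ecommerce2 → Ecommerce1 holds and the join is lossless.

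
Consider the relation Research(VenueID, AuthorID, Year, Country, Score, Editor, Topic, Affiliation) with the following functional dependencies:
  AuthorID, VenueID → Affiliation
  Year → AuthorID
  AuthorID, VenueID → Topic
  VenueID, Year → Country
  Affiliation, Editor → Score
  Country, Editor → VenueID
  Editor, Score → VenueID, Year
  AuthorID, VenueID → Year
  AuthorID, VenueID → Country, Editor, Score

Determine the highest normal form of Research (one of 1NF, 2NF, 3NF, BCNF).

Candidate keys: {Affiliation, Editor}, {AuthorID, Country, Editor}, {AuthorID, VenueID}, {Country, Editor, Year}, {Editor, Score}, {VenueID, Year}. Prime attributes: {Affiliation, AuthorID, Country, Editor, Score, VenueID, Year}.
Year → AuthorID breaks BCNF: {Year}⁺ = {AuthorID, Year}, so {Year} is not a superkey.
Since {AuthorID} ⊆ prime attributes and every other non-superkey FD also has a prime right side, the schema is in 3NF.

3NF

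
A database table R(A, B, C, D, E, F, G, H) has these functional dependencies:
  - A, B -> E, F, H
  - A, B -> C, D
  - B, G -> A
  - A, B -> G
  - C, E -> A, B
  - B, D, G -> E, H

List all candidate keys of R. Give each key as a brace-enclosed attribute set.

{A, B}, {B, G}, {C, E}

{A, B} is a candidate key since {A, B}⁺ = {A, B, C, D, E, F, G, H} covers every attribute.
{B, G} is a candidate key since {B, G}⁺ = {A, B, C, D, E, F, G, H} covers every attribute.
{C, E} is a candidate key since {C, E}⁺ = {A, B, C, D, E, F, G, H} covers every attribute.
These are minimal and exhaustive — every other superkey contains one of them.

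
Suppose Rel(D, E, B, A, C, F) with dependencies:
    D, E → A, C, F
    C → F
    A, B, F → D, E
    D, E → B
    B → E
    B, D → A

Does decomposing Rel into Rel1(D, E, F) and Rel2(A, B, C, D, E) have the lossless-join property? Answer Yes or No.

Rel1 ∩ Rel2 = {D, E}; its closure under F is {A, B, C, D, E, F}.
This includes all of Rel1, so the common attributes are a superkey of Rel1 — the join is lossless.

Yes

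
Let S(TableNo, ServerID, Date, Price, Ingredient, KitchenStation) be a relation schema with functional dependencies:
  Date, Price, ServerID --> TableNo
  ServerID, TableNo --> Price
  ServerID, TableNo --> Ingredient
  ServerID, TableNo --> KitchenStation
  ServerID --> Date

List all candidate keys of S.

{Price, ServerID}, {ServerID, TableNo}

No FD produces {ServerID}, so it must be in every candidate key.
Closure of {Price, ServerID} is {Date, Ingredient, KitchenStation, Price, ServerID, TableNo}, the whole schema; {Price, ServerID} is a candidate key.
Closure of {ServerID, TableNo} is {Date, Ingredient, KitchenStation, Price, ServerID, TableNo}, the whole schema; {ServerID, TableNo} is a candidate key.
These are minimal and exhaustive — every other superkey contains one of them.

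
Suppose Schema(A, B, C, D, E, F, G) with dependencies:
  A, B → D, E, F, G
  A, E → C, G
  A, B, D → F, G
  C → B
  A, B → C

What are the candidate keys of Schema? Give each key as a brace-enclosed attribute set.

{A} never appears on the right of any FD, so every key must include it.
Closure of {A, B} is {A, B, C, D, E, F, G}, the whole schema; {A, B} is a candidate key.
Closure of {A, C} is {A, B, C, D, E, F, G}, the whole schema; {A, C} is a candidate key.
Closure of {A, E} is {A, B, C, D, E, F, G}, the whole schema; {A, E} is a candidate key.
These are minimal and exhaustive — every other superkey contains one of them.

{A, B}, {A, C}, {A, E}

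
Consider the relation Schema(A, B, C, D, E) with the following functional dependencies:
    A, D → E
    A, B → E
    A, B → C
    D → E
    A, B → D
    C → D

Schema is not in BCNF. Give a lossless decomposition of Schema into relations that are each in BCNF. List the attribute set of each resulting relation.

Candidate key of the original relation: {A, B}.
In {A, B, C, D, E}, {A, D} is not a superkey ({A, D}⁺ restricted to this set is {A, D, E}), so split on A, D → E into {A, D, E} and {A, B, C, D}.
In {A, D, E}, {D} is not a superkey ({D}⁺ restricted to this set is {D, E}), so split on D → E into {D, E} and {A, D}.
{D, E} is in BCNF.
{A, D} is in BCNF.
In {A, B, C, D}, {C} is not a superkey ({C}⁺ restricted to this set is {C, D}), so split on C → D into {C, D} and {A, B, C}.
{C, D} is in BCNF.
{A, B, C} is in BCNF.

{A, B, C}; {A, D}; {C, D}; {D, E}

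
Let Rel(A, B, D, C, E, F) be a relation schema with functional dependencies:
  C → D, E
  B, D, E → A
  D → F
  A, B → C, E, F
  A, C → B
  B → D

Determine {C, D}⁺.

Start with {C, D}.
C → D, E applies; add {E} → now {C, D, E}.
D → F applies; add {F} → now {C, D, E, F}.
No further FD applies.

{C, D, E, F}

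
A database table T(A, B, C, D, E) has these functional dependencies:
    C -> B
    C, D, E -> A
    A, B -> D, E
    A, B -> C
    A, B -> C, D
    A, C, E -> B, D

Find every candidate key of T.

{A, B}, {A, C}, {C, D, E}

{A, B}⁺ = {A, B, C, D, E} — all of the relation — so {A, B} is a candidate key.
{A, C}⁺ = {A, B, C, D, E} — all of the relation — so {A, C} is a candidate key.
{C, D, E}⁺ = {A, B, C, D, E} — all of the relation — so {C, D, E} is a candidate key.
Any other superkey properly contains one of these, so there are no further candidate keys.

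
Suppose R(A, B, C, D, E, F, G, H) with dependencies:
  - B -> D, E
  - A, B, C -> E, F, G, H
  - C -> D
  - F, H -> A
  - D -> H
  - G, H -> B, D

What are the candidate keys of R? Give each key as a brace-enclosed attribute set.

Attributes never on any right-hand side: {C} — every candidate key must contain it.
Closure of {A, B, C} is {A, B, C, D, E, F, G, H}, the whole schema; {A, B, C} is a candidate key.
Closure of {A, C, G} is {A, B, C, D, E, F, G, H}, the whole schema; {A, C, G} is a candidate key.
Closure of {B, C, F} is {A, B, C, D, E, F, G, H}, the whole schema; {B, C, F} is a candidate key.
Closure of {C, F, G} is {A, B, C, D, E, F, G, H}, the whole schema; {C, F, G} is a candidate key.
Any other superkey properly contains one of these, so there are no further candidate keys.

{A, B, C}, {A, C, G}, {B, C, F}, {C, F, G}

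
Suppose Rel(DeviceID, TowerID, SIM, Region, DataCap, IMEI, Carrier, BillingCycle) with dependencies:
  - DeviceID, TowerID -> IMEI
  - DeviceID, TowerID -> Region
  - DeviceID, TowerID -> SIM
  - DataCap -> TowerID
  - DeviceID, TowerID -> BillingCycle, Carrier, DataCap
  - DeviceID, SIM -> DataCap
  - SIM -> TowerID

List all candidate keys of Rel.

No FD produces {DeviceID}, so it must be in every candidate key.
Closure of {DataCap, DeviceID} is {BillingCycle, Carrier, DataCap, DeviceID, IMEI, Region, SIM, TowerID}, the whole schema; {DataCap, DeviceID} is a candidate key.
Closure of {DeviceID, SIM} is {BillingCycle, Carrier, DataCap, DeviceID, IMEI, Region, SIM, TowerID}, the whole schema; {DeviceID, SIM} is a candidate key.
Closure of {DeviceID, TowerID} is {BillingCycle, Carrier, DataCap, DeviceID, IMEI, Region, SIM, TowerID}, the whole schema; {DeviceID, TowerID} is a candidate key.
No proper subset of any of these is a key, and no other minimal superkey exists.

{DataCap, DeviceID}, {DeviceID, SIM}, {DeviceID, TowerID}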